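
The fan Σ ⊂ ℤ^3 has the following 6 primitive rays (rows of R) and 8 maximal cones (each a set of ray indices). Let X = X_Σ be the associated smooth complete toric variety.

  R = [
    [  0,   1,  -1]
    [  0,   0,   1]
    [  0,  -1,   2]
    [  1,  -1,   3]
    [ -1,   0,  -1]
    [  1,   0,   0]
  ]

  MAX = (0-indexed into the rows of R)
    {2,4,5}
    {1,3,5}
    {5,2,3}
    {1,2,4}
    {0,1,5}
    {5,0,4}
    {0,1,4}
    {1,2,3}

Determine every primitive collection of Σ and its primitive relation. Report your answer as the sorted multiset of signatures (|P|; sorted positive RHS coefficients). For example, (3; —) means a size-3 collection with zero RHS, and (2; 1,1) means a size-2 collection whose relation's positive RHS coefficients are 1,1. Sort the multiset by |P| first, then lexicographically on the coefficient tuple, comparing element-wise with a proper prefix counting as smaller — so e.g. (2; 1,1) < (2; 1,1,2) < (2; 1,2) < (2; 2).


Δ(Σ) — 6 vertices, 5 min non-faces:

  • {0,2}:  v_{0} + v_{2} = v_{1} ; sig = (2; 1)
  • {3,4}:  v_{3} + v_{4} = v_{2} ; sig = (2; 1)
  • {0,3}:  v_{0} + v_{3} = 2·v_{1} + v_{5} ; sig = (2; 1,2)
  • {1,4,5}:  v_{1} + v_{4} + v_{5} = 0 ; sig = (3; —)
  • {1,2,5}:  v_{1} + v_{2} + v_{5} = v_{3} ; sig = (3; 1)

so the primitive-relation signature multiset is
    |P|=2: 3 collections, coeffs (1), (1), (1,2)
    |P|=3: 2 collections, coeffs (), (1)


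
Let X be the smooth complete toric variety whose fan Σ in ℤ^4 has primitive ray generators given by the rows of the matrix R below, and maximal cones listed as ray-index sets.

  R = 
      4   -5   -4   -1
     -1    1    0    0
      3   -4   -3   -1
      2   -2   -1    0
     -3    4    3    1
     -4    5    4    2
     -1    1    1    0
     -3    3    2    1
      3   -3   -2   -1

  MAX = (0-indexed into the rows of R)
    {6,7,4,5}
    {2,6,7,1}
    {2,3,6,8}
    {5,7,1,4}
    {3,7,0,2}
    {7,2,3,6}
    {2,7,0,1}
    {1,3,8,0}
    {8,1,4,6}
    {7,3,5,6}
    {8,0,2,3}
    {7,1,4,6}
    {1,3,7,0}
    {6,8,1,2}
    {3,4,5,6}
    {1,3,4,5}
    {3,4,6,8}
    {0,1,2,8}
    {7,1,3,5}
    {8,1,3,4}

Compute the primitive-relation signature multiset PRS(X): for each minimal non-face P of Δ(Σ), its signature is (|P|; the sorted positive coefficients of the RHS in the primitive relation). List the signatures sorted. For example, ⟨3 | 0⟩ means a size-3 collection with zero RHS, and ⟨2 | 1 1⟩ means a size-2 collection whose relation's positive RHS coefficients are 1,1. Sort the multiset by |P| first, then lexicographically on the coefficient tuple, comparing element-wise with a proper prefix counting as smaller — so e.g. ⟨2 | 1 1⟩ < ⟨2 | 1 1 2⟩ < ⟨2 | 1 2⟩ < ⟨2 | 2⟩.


Minimal non-faces — 11 found among 9 rays, 20 max cones:

  P={2,4}:  v_{2} + v_{4} = 0  →  sig = ⟨2 | 0⟩
  P={7,8}:  v_{7} + v_{8} = 0  →  sig = ⟨2 | 0⟩
  P={0,6}:  v_{0} + v_{6} = v_{2}  →  sig = ⟨2 | 1⟩
  P={0,4}:  v_{0} + v_{4} = v_{1} + v_{3}  →  sig = ⟨2 | 1 1⟩
  P={2,5}:  v_{2} + v_{5} = v_{3} + v_{7}  →  sig = ⟨2 | 1 1⟩
  P={5,8}:  v_{5} + v_{8} = v_{3} + v_{4}  →  sig = ⟨2 | 1 1⟩
  P={0,5}:  v_{0} + v_{5} = v_{1} + 2·v_{3} + v_{7}  →  sig = ⟨2 | 1 1 2⟩
  P={1,3,6}:  v_{1} + v_{3} + v_{6} = 0  →  sig = ⟨3 | 0⟩
  P={1,2,3}:  v_{1} + v_{2} + v_{3} = v_{0}  →  sig = ⟨3 | 1⟩
  P={3,4,7}:  v_{3} + v_{4} + v_{7} = v_{5}  →  sig = ⟨3 | 1⟩
  P={1,5,6}:  v_{1} + v_{5} + v_{6} = v_{4} + v_{7}  →  sig = ⟨3 | 1 1⟩

so the primitive-relation signature multiset is
{ ⟨2 | 0⟩ ×2,  ⟨2 | 1⟩,  ⟨2 | 1 1⟩ ×3,  ⟨2 | 1 1 2⟩,  ⟨3 | 0⟩,  ⟨3 | 1⟩ ×2,  ⟨3 | 1 1⟩ }


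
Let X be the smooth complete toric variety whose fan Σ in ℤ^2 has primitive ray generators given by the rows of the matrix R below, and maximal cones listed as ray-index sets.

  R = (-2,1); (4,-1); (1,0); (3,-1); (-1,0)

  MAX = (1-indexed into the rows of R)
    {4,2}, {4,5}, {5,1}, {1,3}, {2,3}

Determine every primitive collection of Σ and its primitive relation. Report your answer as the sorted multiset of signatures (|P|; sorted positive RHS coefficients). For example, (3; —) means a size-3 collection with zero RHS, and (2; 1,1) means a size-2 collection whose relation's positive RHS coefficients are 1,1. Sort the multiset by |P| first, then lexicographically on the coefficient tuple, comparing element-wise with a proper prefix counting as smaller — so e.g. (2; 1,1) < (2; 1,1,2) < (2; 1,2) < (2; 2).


Δ(Σ) — 5 vertices, 5 min non-faces:

  • {3,5}:  v_{3} + v_{5} = 0  ⟹  sig = (2; —)
  • {1,4}:  v_{1} + v_{4} = v_{3}  ⟹  sig = (2; 1)
  • {2,5}:  v_{2} + v_{5} = v_{4}  ⟹  sig = (2; 1)
  • {3,4}:  v_{3} + v_{4} = v_{2}  ⟹  sig = (2; 1)
  • {1,2}:  v_{1} + v_{2} = 2·v_{3}  ⟹  sig = (2; 2)

Sorted signature multiset PRS(X):
    |P|=2: 5 collections, coeffs (), (1), (1), (1), (2)


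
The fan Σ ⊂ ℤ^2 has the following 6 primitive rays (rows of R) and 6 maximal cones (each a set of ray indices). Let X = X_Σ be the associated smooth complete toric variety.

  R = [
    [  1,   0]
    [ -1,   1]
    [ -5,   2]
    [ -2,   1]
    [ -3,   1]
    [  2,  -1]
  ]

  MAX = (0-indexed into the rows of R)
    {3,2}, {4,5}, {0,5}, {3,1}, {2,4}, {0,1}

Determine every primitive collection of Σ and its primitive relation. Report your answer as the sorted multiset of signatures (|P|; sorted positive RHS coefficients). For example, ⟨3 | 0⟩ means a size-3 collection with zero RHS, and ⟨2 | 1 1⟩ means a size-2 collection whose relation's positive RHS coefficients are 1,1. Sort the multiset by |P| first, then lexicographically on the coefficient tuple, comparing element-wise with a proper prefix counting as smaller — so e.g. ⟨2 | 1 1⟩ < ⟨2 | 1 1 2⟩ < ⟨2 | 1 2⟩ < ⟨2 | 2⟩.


Primitive collections (9):

  • {3,5}:  v_{3} + v_{5} = 0 ; sig = ⟨2 | 0⟩
  • {0,3}:  v_{0} + v_{3} = v_{1} ; sig = ⟨2 | 1⟩
  • {0,4}:  v_{0} + v_{4} = v_{3} ; sig = ⟨2 | 1⟩
  • {1,5}:  v_{1} + v_{5} = v_{0} ; sig = ⟨2 | 1⟩
  • {2,5}:  v_{2} + v_{5} = v_{4} ; sig = ⟨2 | 1⟩
  • {3,4}:  v_{3} + v_{4} = v_{2} ; sig = ⟨2 | 1⟩
  • {0,2}:  v_{0} + v_{2} = 2·v_{3} ; sig = ⟨2 | 2⟩
  • {1,4}:  v_{1} + v_{4} = 2·v_{3} ; sig = ⟨2 | 2⟩
  • {1,2}:  v_{1} + v_{2} = 3·v_{3} ; sig = ⟨2 | 3⟩

Sorted signature multiset PRS(X):
    |P|=2: 9 collections, coeffs (), (1), (1), (1), (1), (1), (2), (2), (3)


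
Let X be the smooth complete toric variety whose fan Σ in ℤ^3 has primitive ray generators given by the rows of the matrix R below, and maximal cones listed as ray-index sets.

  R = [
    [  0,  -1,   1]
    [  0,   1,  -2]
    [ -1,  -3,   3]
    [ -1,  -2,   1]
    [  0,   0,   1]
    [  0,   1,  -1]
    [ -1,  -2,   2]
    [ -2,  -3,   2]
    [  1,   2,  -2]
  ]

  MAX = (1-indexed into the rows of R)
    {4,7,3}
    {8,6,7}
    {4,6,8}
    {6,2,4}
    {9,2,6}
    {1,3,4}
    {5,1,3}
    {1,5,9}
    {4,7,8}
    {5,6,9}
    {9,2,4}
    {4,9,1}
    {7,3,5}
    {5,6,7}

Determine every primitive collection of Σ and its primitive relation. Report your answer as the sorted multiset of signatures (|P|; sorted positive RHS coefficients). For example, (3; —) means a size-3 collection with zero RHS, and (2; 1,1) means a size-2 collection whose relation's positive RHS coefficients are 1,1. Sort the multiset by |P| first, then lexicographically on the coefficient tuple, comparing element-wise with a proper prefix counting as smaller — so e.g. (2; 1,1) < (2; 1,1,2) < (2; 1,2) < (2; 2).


The 17 primitive collections of Σ (r=9, n=3):

  P = {1,6}:  v_{1} + v_{6} = 0  ⇒ sig = (2; —)
  P = {7,9}:  v_{7} + v_{9} = 0  ⇒ sig = (2; —)
  P = {1,7}:  v_{1} + v_{7} = v_{3}  ⇒ sig = (2; 1)
  P = {2,3}:  v_{2} + v_{3} = v_{4}  ⇒ sig = (2; 1)
  P = {2,5}:  v_{2} + v_{5} = v_{6}  ⇒ sig = (2; 1)
  P = {3,6}:  v_{3} + v_{6} = v_{7}  ⇒ sig = (2; 1)
  P = {3,9}:  v_{3} + v_{9} = v_{1}  ⇒ sig = (2; 1)
  P = {4,5}:  v_{4} + v_{5} = v_{7}  ⇒ sig = (2; 1)
  P = {1,2}:  v_{1} + v_{2} = v_{4} + v_{9}  ⇒ sig = (2; 1,1)
  P = {1,8}:  v_{1} + v_{8} = v_{4} + v_{7}  ⇒ sig = (2; 1,1)
  P = {2,7}:  v_{2} + v_{7} = v_{4} + v_{6}  ⇒ sig = (2; 1,1)
  P = {8,9}:  v_{8} + v_{9} = v_{4} + v_{6}  ⇒ sig = (2; 1,1)
  P = {3,8}:  v_{3} + v_{8} = v_{4} + 2·v_{7}  ⇒ sig = (2; 1,2)
  P = {5,8}:  v_{5} + v_{8} = v_{6} + 2·v_{7}  ⇒ sig = (2; 1,2)
  P = {2,8}:  v_{2} + v_{8} = 2·v_{4} + 2·v_{6}  ⇒ sig = (2; 2,2)
  P = {4,6,7}:  v_{4} + v_{6} + v_{7} = v_{8}  ⇒ sig = (3; 1)
  P = {4,6,9}:  v_{4} + v_{6} + v_{9} = v_{2}  ⇒ sig = (3; 1)

Sorted signature multiset PRS(X):
    (2; —)
    (2; —)
    (2; 1)
    (2; 1)
    (2; 1)
    (2; 1)
    (2; 1)
    (2; 1)
    (2; 1,1)
    (2; 1,1)
    (2; 1,1)
    (2; 1,1)
    (2; 1,2)
    (2; 1,2)
    (2; 2,2)
    (3; 1)
    (3; 1)


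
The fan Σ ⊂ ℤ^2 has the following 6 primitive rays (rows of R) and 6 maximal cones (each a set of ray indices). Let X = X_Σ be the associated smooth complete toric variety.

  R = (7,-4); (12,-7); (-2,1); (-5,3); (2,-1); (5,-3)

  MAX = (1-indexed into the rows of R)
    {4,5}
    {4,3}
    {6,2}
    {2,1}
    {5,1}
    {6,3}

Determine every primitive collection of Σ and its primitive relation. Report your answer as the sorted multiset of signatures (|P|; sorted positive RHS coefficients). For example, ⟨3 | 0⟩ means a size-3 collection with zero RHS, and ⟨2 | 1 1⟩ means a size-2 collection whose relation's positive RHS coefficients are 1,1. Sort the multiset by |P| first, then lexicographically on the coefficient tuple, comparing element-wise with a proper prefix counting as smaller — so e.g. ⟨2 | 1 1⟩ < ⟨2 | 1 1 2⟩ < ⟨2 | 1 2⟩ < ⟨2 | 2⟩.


|primitive collections| = 9. Relations:

  P = {3,5}:  v_{3} + v_{5} = 0 — sig = ⟨2 | 0⟩
  P = {4,6}:  v_{4} + v_{6} = 0 — sig = ⟨2 | 0⟩
  P = {1,3}:  v_{1} + v_{3} = v_{6} — sig = ⟨2 | 1⟩
  P = {1,4}:  v_{1} + v_{4} = v_{5} — sig = ⟨2 | 1⟩
  P = {1,6}:  v_{1} + v_{6} = v_{2} — sig = ⟨2 | 1⟩
  P = {2,4}:  v_{2} + v_{4} = v_{1} — sig = ⟨2 | 1⟩
  P = {5,6}:  v_{5} + v_{6} = v_{1} — sig = ⟨2 | 1⟩
  P = {2,3}:  v_{2} + v_{3} = 2·v_{6} — sig = ⟨2 | 2⟩
  P = {2,5}:  v_{2} + v_{5} = 2·v_{1} — sig = ⟨2 | 2⟩

Signatures (|P|; sorted positive RHS coefficients), sorted:
    |P|=2: 9 collections, coeffs (), (), (1), (1), (1), (1), (1), (2), (2)


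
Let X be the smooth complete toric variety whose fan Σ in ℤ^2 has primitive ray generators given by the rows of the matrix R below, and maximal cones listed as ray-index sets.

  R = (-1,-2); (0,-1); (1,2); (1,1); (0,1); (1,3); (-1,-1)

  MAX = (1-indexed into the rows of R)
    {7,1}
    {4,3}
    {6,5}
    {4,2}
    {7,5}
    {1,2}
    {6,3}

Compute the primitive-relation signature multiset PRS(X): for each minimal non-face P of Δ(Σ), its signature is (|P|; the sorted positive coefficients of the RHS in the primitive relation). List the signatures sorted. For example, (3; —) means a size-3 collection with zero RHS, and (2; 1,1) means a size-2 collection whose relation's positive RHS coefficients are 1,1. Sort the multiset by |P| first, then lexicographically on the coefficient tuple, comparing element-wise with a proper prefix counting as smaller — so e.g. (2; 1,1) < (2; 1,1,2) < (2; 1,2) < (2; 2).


Σ has 14 primitive collections:

  P={1,3}:  v_{1} + v_{3} = 0 — sig = (2; —)
  P={2,5}:  v_{2} + v_{5} = 0 — sig = (2; —)
  P={4,7}:  v_{4} + v_{7} = 0 — sig = (2; —)
  P={1,4}:  v_{1} + v_{4} = v_{2} — sig = (2; 1)
  P={1,5}:  v_{1} + v_{5} = v_{7} — sig = (2; 1)
  P={1,6}:  v_{1} + v_{6} = v_{5} — sig = (2; 1)
  P={2,3}:  v_{2} + v_{3} = v_{4} — sig = (2; 1)
  P={2,6}:  v_{2} + v_{6} = v_{3} — sig = (2; 1)
  P={2,7}:  v_{2} + v_{7} = v_{1} — sig = (2; 1)
  P={3,5}:  v_{3} + v_{5} = v_{6} — sig = (2; 1)
  P={3,7}:  v_{3} + v_{7} = v_{5} — sig = (2; 1)
  P={4,5}:  v_{4} + v_{5} = v_{3} — sig = (2; 1)
  P={4,6}:  v_{4} + v_{6} = 2·v_{3} — sig = (2; 2)
  P={6,7}:  v_{6} + v_{7} = 2·v_{5} — sig = (2; 2)

so the primitive-relation signature multiset is
    |P|=2: 14 collections, coeffs (), (), (), (1), (1), (1), (1), (1), (1), (1), (1), (1), (2), (2)


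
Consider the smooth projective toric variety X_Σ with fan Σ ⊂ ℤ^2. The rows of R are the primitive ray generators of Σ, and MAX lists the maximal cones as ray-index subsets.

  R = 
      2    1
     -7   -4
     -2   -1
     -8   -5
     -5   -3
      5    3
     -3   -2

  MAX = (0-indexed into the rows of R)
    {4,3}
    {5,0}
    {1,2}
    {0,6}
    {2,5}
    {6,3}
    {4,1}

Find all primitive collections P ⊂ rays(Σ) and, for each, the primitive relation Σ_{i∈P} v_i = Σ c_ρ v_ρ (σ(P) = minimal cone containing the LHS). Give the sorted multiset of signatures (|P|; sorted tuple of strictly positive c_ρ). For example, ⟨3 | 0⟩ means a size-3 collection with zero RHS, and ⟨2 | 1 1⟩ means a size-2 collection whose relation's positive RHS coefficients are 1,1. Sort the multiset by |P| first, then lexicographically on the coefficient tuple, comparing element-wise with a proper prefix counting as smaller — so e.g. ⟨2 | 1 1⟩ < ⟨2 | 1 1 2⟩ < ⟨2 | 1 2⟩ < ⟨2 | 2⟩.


|primitive collections| = 14. Relations:

  P={0,2}:  v_{0} + v_{2} = 0  →  sig = ⟨2 | 0⟩
  P={4,5}:  v_{4} + v_{5} = 0  →  sig = ⟨2 | 0⟩
  P={0,1}:  v_{0} + v_{1} = v_{4}  →  sig = ⟨2 | 1⟩
  P={0,4}:  v_{0} + v_{4} = v_{6}  →  sig = ⟨2 | 1⟩
  P={1,5}:  v_{1} + v_{5} = v_{2}  →  sig = ⟨2 | 1⟩
  P={2,4}:  v_{2} + v_{4} = v_{1}  →  sig = ⟨2 | 1⟩
  P={2,6}:  v_{2} + v_{6} = v_{4}  →  sig = ⟨2 | 1⟩
  P={3,5}:  v_{3} + v_{5} = v_{6}  →  sig = ⟨2 | 1⟩
  P={4,6}:  v_{4} + v_{6} = v_{3}  →  sig = ⟨2 | 1⟩
  P={5,6}:  v_{5} + v_{6} = v_{0}  →  sig = ⟨2 | 1⟩
  P={0,3}:  v_{0} + v_{3} = 2·v_{6}  →  sig = ⟨2 | 2⟩
  P={1,6}:  v_{1} + v_{6} = 2·v_{4}  →  sig = ⟨2 | 2⟩
  P={2,3}:  v_{2} + v_{3} = 2·v_{4}  →  sig = ⟨2 | 2⟩
  P={1,3}:  v_{1} + v_{3} = 3·v_{4}  →  sig = ⟨2 | 3⟩

Signatures (|P|; sorted positive RHS coefficients), sorted:
    ⟨2 | 0⟩
    ⟨2 | 0⟩
    ⟨2 | 1⟩
    ⟨2 | 1⟩
    ⟨2 | 1⟩
    ⟨2 | 1⟩
    ⟨2 | 1⟩
    ⟨2 | 1⟩
    ⟨2 | 1⟩
    ⟨2 | 1⟩
    ⟨2 | 2⟩
    ⟨2 | 2⟩
    ⟨2 | 2⟩
    ⟨2 | 3⟩


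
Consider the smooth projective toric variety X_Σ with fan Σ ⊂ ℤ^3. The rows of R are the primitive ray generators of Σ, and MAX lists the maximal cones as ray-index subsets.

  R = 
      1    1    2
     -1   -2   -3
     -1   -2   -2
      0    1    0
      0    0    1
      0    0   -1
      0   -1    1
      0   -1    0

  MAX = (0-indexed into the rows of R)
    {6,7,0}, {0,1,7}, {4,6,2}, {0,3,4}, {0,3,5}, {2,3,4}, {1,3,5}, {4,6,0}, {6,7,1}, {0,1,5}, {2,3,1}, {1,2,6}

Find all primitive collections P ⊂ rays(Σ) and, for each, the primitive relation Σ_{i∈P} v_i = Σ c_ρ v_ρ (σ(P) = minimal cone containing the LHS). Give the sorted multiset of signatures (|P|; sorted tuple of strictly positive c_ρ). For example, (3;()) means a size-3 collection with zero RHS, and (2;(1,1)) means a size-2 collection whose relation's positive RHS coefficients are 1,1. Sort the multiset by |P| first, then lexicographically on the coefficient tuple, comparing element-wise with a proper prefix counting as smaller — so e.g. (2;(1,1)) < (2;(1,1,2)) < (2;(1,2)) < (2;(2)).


Primitive collections (12):

  P = {3,7}:  v_{3} + v_{7} = 0  →  sig = (2;())
  P = {4,5}:  v_{4} + v_{5} = 0  →  sig = (2;())
  P = {0,2}:  v_{0} + v_{2} = v_{7}  →  sig = (2;(1))
  P = {1,4}:  v_{1} + v_{4} = v_{2}  →  sig = (2;(1))
  P = {2,5}:  v_{2} + v_{5} = v_{1}  →  sig = (2;(1))
  P = {3,6}:  v_{3} + v_{6} = v_{4}  →  sig = (2;(1))
  P = {4,7}:  v_{4} + v_{7} = v_{6}  →  sig = (2;(1))
  P = {5,6}:  v_{5} + v_{6} = v_{7}  →  sig = (2;(1))
  P = {2,7}:  v_{2} + v_{7} = v_{1} + v_{6}  →  sig = (2;(1,1))
  P = {5,7}:  v_{5} + v_{7} = v_{0} + v_{1}  →  sig = (2;(1,1))
  P = {0,1,3}:  v_{0} + v_{1} + v_{3} = v_{5}  →  sig = (3;(1))
  P = {0,1,6}:  v_{0} + v_{1} + v_{6} = 2·v_{7}  →  sig = (3;(2))

Signatures (|P|; sorted positive RHS coefficients), sorted:
    (2;())
    (2;())
    (2;(1))
    (2;(1))
    (2;(1))
    (2;(1))
    (2;(1))
    (2;(1))
    (2;(1,1))
    (2;(1,1))
    (3;(1))
    (3;(2))


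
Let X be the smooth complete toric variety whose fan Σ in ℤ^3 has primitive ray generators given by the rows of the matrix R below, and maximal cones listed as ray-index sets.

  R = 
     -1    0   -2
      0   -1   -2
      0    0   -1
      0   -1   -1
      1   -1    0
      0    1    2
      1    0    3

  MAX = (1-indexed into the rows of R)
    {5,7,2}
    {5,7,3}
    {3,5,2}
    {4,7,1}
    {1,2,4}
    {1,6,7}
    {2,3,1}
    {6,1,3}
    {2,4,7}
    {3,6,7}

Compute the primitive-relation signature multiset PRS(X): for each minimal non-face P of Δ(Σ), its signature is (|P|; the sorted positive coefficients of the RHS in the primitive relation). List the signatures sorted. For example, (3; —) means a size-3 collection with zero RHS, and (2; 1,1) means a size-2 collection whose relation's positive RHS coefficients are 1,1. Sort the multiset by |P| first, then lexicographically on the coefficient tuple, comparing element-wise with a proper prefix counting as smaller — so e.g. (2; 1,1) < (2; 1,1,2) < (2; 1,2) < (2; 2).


The 9 primitive collections of Σ (r=7, n=3):

  {2,6}:  v_{2} + v_{6} = 0  →  sig = (2; —)
  {1,5}:  v_{1} + v_{5} = v_{2}  →  sig = (2; 1)
  {3,4}:  v_{3} + v_{4} = v_{2}  →  sig = (2; 1)
  {4,6}:  v_{4} + v_{6} = v_{1} + v_{7}  →  sig = (2; 1,1)
  {5,6}:  v_{5} + v_{6} = v_{3} + v_{7}  →  sig = (2; 1,1)
  {4,5}:  v_{4} + v_{5} = 2·v_{2} + v_{7}  →  sig = (2; 1,2)
  {1,3,7}:  v_{1} + v_{3} + v_{7} = 0  →  sig = (3; —)
  {1,2,7}:  v_{1} + v_{2} + v_{7} = v_{4}  →  sig = (3; 1)
  {2,3,7}:  v_{2} + v_{3} + v_{7} = v_{5}  →  sig = (3; 1)

so the primitive-relation signature multiset is
    (2; —)
    (2; 1)
    (2; 1)
    (2; 1,1)
    (2; 1,1)
    (2; 1,2)
    (3; —)
    (3; 1)
    (3; 1)


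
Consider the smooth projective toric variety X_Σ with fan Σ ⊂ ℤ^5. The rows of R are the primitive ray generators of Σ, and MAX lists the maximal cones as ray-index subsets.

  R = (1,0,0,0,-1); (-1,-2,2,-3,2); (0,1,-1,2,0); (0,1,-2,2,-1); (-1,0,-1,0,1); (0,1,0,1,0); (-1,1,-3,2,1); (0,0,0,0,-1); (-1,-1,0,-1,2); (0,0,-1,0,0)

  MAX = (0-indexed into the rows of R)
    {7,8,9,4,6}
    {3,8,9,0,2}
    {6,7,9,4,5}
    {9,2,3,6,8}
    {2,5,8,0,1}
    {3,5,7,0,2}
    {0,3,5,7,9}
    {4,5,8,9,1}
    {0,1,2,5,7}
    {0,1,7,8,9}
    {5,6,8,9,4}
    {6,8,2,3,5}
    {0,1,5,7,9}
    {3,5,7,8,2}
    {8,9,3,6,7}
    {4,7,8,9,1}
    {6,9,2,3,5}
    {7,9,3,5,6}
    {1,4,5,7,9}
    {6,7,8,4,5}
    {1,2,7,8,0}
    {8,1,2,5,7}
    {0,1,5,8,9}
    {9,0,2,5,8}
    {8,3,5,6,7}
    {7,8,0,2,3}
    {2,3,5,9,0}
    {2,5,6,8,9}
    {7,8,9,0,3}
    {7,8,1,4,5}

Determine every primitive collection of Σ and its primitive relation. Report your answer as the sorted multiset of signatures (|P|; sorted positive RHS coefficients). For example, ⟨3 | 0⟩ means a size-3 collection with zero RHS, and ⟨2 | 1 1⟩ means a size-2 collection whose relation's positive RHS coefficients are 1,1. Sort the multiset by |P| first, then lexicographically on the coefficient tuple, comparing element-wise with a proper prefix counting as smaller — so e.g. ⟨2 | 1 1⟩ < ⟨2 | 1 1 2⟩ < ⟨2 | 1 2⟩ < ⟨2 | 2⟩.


|primitive collections| = 13. Relations:

  P = {0,4}:  v_{0} + v_{4} = v_{9} — sig = ⟨2 | 1⟩
  P = {1,3}:  v_{1} + v_{3} = v_{7} + v_{8} — sig = ⟨2 | 1 1⟩
  P = {1,6}:  v_{1} + v_{6} = v_{4} + v_{8} — sig = ⟨2 | 1 1⟩
  P = {3,4}:  v_{3} + v_{4} = v_{6} + v_{7} — sig = ⟨2 | 1 1⟩
  P = {2,4}:  v_{2} + v_{4} = v_{3} + v_{5} + v_{8} — sig = ⟨2 | 1 1 1⟩
  P = {0,6}:  v_{0} + v_{6} = v_{2} + 2·v_{9} — sig = ⟨2 | 1 2⟩
  P = {1,2,9}:  v_{1} + v_{2} + v_{9} = v_{8} — sig = ⟨3 | 1⟩
  P = {2,7,9}:  v_{2} + v_{7} + v_{9} = v_{3} — sig = ⟨3 | 1⟩
  P = {2,6,7}:  v_{2} + v_{6} + v_{7} = 2·v_{3} + v_{5} + v_{8} — sig = ⟨3 | 1 1 2⟩
  P = {0,5,7,8}:  v_{0} + v_{5} + v_{7} + v_{8} = 0 — sig = ⟨4 | 0⟩
  P = {3,5,8,9}:  v_{3} + v_{5} + v_{8} + v_{9} = v_{6} — sig = ⟨4 | 1⟩
  P = {5,7,8,9}:  v_{5} + v_{7} + v_{8} + v_{9} = v_{4} — sig = ⟨4 | 1⟩
  P = {0,3,5,8}:  v_{0} + v_{3} + v_{5} + v_{8} = v_{2} + v_{9} — sig = ⟨4 | 1 1⟩

Hence PRS(X_Σ) =
{ ⟨2 | 1⟩,  ⟨2 | 1 1⟩ ×3,  ⟨2 | 1 1 1⟩,  ⟨2 | 1 2⟩,  ⟨3 | 1⟩ ×2,  ⟨3 | 1 1 2⟩,  ⟨4 | 0⟩,  ⟨4 | 1⟩ ×2,  ⟨4 | 1 1⟩ }


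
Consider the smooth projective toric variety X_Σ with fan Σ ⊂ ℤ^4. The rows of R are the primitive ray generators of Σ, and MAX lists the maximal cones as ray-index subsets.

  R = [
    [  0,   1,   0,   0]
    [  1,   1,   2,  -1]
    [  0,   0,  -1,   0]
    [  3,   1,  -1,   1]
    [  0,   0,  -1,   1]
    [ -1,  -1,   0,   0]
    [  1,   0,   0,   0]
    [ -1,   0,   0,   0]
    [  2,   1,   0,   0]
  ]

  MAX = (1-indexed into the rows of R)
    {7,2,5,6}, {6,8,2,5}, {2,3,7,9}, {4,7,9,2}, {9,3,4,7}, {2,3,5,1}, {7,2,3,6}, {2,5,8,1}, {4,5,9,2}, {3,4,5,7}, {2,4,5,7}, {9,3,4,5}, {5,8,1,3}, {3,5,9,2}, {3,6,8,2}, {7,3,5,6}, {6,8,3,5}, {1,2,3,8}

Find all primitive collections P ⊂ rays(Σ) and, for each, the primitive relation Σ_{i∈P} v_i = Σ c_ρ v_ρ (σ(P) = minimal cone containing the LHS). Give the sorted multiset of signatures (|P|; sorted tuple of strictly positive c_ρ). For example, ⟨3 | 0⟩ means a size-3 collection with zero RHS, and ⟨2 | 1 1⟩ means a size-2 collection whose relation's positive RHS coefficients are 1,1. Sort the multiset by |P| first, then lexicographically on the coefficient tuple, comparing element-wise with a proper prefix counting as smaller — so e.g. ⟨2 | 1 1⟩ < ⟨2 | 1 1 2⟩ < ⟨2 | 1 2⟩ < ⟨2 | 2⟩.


Primitive collections (14):

  P = {7,8}:  v_{7} + v_{8} = 0  →  sig = ⟨2 | 0⟩
  P = {1,6}:  v_{1} + v_{6} = v_{8}  →  sig = ⟨2 | 1⟩
  P = {6,9}:  v_{6} + v_{9} = v_{7}  →  sig = ⟨2 | 1⟩
  P = {4,8}:  v_{4} + v_{8} = v_{5} + v_{9}  →  sig = ⟨2 | 1 1⟩
  P = {1,7}:  v_{1} + v_{7} = v_{2} + v_{3} + v_{5}  →  sig = ⟨2 | 1 1 1⟩
  P = {8,9}:  v_{8} + v_{9} = v_{2} + v_{3} + v_{5}  →  sig = ⟨2 | 1 1 1⟩
  P = {1,4}:  v_{1} + v_{4} = v_{2} + v_{3} + 2·v_{5} + v_{9}  →  sig = ⟨2 | 1 1 1 2⟩
  P = {4,6}:  v_{4} + v_{6} = v_{5} + 2·v_{7}  →  sig = ⟨2 | 1 2⟩
  P = {1,9}:  v_{1} + v_{9} = 2·v_{2} + 2·v_{3} + 2·v_{5}  →  sig = ⟨2 | 2 2 2⟩
  P = {5,7,9}:  v_{5} + v_{7} + v_{9} = v_{4}  →  sig = ⟨3 | 1⟩
  P = {2,3,4}:  v_{2} + v_{3} + v_{4} = 2·v_{9}  →  sig = ⟨3 | 2⟩
  P = {2,3,5,6}:  v_{2} + v_{3} + v_{5} + v_{6} = 0  →  sig = ⟨4 | 0⟩
  P = {2,3,5,7}:  v_{2} + v_{3} + v_{5} + v_{7} = v_{9}  →  sig = ⟨4 | 1⟩
  P = {2,3,5,8}:  v_{2} + v_{3} + v_{5} + v_{8} = v_{1}  →  sig = ⟨4 | 1⟩

so the primitive-relation signature multiset is
{ ⟨2 | 0⟩,  ⟨2 | 1⟩ ×2,  ⟨2 | 1 1⟩,  ⟨2 | 1 1 1⟩ ×2,  ⟨2 | 1 1 1 2⟩,  ⟨2 | 1 2⟩,  ⟨2 | 2 2 2⟩,  ⟨3 | 1⟩,  ⟨3 | 2⟩,  ⟨4 | 0⟩,  ⟨4 | 1⟩ ×2 }


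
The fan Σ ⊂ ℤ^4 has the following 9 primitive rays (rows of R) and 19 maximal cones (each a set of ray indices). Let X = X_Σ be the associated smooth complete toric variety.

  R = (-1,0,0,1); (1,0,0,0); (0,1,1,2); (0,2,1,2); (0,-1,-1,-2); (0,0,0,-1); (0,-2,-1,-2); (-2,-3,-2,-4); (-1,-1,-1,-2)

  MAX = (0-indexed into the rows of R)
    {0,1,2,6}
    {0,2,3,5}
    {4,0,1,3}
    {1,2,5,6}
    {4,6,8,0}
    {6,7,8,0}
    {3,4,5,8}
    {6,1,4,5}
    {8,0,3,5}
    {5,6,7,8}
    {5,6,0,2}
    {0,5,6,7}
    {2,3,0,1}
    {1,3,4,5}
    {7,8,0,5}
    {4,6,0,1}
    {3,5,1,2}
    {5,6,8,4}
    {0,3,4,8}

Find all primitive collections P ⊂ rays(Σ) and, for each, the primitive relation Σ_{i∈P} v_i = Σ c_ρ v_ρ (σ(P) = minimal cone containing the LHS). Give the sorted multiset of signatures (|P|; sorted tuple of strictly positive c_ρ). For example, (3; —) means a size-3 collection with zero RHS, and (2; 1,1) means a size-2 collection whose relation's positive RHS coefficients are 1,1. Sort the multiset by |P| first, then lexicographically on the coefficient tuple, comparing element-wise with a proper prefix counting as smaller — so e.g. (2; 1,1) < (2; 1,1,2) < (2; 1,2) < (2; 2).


The 11 primitive collections of Σ (r=9, n=4):

  {2,4}:  v_{2} + v_{4} = 0 ; sig = (2; —)
  {3,6}:  v_{3} + v_{6} = 0 ; sig = (2; —)
  {1,8}:  v_{1} + v_{8} = v_{4} ; sig = (2; 1)
  {1,7}:  v_{1} + v_{7} = v_{6} + v_{8} ; sig = (2; 1,1)
  {2,8}:  v_{2} + v_{8} = v_{0} + v_{5} ; sig = (2; 1,1)
  {3,7}:  v_{3} + v_{7} = v_{0} + v_{5} + v_{8} ; sig = (2; 1,1,1)
  {4,7}:  v_{4} + v_{7} = v_{6} + 2·v_{8} ; sig = (2; 1,2)
  {2,7}:  v_{2} + v_{7} = 2·v_{0} + 2·v_{5} + v_{6} ; sig = (2; 1,2,2)
  {0,1,5}:  v_{0} + v_{1} + v_{5} = 0 ; sig = (3; —)
  {0,4,5}:  v_{0} + v_{4} + v_{5} = v_{8} ; sig = (3; 1)
  {0,5,6,8}:  v_{0} + v_{5} + v_{6} + v_{8} = v_{7} ; sig = (4; 1)

so the primitive-relation signature multiset is
    |P|=2: 8 collections, coeffs (), (), (1), (1,1), (1,1), (1,1,1), (1,2), (1,2,2)
    |P|=3: 2 collections, coeffs (), (1)
    |P|=4: 1 collection, coeffs (1)


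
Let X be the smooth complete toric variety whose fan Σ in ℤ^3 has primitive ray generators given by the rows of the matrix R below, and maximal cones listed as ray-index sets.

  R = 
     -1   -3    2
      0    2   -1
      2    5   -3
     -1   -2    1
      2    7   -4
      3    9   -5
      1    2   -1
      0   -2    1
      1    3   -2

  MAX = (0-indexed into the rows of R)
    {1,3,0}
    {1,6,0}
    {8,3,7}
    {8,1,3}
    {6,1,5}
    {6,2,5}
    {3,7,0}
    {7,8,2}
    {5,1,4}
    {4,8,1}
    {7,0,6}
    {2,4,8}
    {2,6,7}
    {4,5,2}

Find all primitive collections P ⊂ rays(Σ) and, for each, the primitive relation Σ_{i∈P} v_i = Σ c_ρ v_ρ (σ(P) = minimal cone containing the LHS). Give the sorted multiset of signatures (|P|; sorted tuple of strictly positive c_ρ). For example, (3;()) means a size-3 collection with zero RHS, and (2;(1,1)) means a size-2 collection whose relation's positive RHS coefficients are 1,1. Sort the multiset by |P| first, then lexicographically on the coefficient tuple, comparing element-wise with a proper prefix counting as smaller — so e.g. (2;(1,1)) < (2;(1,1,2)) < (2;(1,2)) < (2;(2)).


|primitive collections| = 15. Relations:

  P = {0,8}:  v_{0} + v_{8} = 0  ⟹  sig = (2;())
  P = {1,7}:  v_{1} + v_{7} = 0  ⟹  sig = (2;())
  P = {3,6}:  v_{3} + v_{6} = 0  ⟹  sig = (2;())
  P = {0,2}:  v_{0} + v_{2} = v_{6}  ⟹  sig = (2;(1))
  P = {1,2}:  v_{1} + v_{2} = v_{4}  ⟹  sig = (2;(1))
  P = {2,3}:  v_{2} + v_{3} = v_{8}  ⟹  sig = (2;(1))
  P = {3,5}:  v_{3} + v_{5} = v_{4}  ⟹  sig = (2;(1))
  P = {4,6}:  v_{4} + v_{6} = v_{5}  ⟹  sig = (2;(1))
  P = {4,7}:  v_{4} + v_{7} = v_{2}  ⟹  sig = (2;(1))
  P = {6,8}:  v_{6} + v_{8} = v_{2}  ⟹  sig = (2;(1))
  P = {0,4}:  v_{0} + v_{4} = v_{1} + v_{6}  ⟹  sig = (2;(1,1))
  P = {3,4}:  v_{3} + v_{4} = v_{1} + v_{8}  ⟹  sig = (2;(1,1))
  P = {5,7}:  v_{5} + v_{7} = v_{2} + v_{6}  ⟹  sig = (2;(1,1))
  P = {5,8}:  v_{5} + v_{8} = v_{2} + v_{4}  ⟹  sig = (2;(1,1))
  P = {0,5}:  v_{0} + v_{5} = v_{1} + 2·v_{6}  ⟹  sig = (2;(1,2))

so the primitive-relation signature multiset is
    (2;())
    (2;())
    (2;())
    (2;(1))
    (2;(1))
    (2;(1))
    (2;(1))
    (2;(1))
    (2;(1))
    (2;(1))
    (2;(1,1))
    (2;(1,1))
    (2;(1,1))
    (2;(1,1))
    (2;(1,2))


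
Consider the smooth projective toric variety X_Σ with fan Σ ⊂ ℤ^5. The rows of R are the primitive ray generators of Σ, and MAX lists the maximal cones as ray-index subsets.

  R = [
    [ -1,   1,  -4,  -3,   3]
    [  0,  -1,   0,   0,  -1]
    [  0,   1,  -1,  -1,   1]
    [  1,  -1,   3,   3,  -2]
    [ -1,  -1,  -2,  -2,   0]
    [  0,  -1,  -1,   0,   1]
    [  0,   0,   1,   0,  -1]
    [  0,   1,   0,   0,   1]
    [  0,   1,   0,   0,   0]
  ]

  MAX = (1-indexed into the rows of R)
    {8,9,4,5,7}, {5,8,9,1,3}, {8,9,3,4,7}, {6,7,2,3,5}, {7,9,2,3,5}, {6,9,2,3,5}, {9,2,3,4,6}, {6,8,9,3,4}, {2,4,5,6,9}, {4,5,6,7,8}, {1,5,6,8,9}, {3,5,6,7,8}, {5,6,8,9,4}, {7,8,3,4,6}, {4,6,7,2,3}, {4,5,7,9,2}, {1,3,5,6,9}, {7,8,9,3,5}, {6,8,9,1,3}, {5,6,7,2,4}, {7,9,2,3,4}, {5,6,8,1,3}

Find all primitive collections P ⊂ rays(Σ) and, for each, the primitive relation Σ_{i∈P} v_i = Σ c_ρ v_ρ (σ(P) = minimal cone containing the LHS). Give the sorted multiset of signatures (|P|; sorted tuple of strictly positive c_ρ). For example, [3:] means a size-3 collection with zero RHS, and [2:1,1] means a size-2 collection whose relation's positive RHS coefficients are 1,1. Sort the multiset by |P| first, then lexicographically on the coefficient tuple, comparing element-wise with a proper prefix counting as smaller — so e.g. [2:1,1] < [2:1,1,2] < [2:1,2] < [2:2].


Σ has 7 primitive collections:

  {2,8}:  v_{2} + v_{8} = 0  →  sig = [2:]
  {1,4}:  v_{1} + v_{4} = v_{6} + v_{9}  →  sig = [2:1,1]
  {1,7}:  v_{1} + v_{7} = v_{3} + v_{5} + v_{8}  →  sig = [2:1,1,1]
  {1,2}:  v_{1} + v_{2} = v_{3} + v_{5} + v_{6} + v_{9}  →  sig = [2:1,1,1,1]
  {6,7,9}:  v_{6} + v_{7} + v_{9} = 0  →  sig = [3:]
  {3,4,5}:  v_{3} + v_{4} + v_{5} = v_{2}  →  sig = [3:1]
  {3,5,6,8,9}:  v_{3} + v_{5} + v_{6} + v_{8} + v_{9} = v_{1}  →  sig = [5:1]

Signatures (|P|; sorted positive RHS coefficients), sorted:
    |P|=2: 4 collections, coeffs (), (1,1), (1,1,1), (1,1,1,1)
    |P|=3: 2 collections, coeffs (), (1)
    |P|=5: 1 collection, coeffs (1)


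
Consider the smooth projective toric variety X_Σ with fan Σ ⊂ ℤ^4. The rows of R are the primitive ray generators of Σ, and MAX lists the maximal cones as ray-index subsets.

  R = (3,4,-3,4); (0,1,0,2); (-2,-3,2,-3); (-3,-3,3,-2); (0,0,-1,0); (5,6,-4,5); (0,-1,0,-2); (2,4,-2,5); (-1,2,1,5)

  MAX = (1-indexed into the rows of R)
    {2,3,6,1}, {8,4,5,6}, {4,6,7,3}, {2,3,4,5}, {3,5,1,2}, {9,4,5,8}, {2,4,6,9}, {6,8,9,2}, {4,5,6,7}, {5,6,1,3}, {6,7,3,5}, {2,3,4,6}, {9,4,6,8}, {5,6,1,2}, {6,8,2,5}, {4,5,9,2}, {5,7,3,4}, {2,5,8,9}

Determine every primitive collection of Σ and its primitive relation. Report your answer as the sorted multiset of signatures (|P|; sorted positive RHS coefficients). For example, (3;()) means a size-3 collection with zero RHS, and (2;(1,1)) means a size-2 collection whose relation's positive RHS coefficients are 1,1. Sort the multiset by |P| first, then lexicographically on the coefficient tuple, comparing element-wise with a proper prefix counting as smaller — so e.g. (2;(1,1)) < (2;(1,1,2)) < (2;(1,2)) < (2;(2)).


14 minimal non-faces of Δ(Σ) (on 9 rays):

  P = {2,7}:  v_{2} + v_{7} = 0 ; sig = (2;())
  P = {1,4}:  v_{1} + v_{4} = v_{2} ; sig = (2;(1))
  P = {3,8}:  v_{3} + v_{8} = v_{2} ; sig = (2;(1))
  P = {7,9}:  v_{7} + v_{9} = v_{4} + v_{8} ; sig = (2;(1,1))
  P = {1,7}:  v_{1} + v_{7} = v_{3} + v_{5} + v_{6} ; sig = (2;(1,1,1))
  P = {7,8}:  v_{7} + v_{8} = v_{4} + v_{5} + v_{6} ; sig = (2;(1,1,1))
  P = {1,8}:  v_{1} + v_{8} = 2·v_{2} + v_{5} + v_{6} ; sig = (2;(1,1,2))
  P = {1,9}:  v_{1} + v_{9} = 2·v_{2} + v_{8} ; sig = (2;(1,2))
  P = {3,9}:  v_{3} + v_{9} = 2·v_{2} + v_{4} ; sig = (2;(1,2))
  P = {2,4,8}:  v_{2} + v_{4} + v_{8} = v_{9} ; sig = (3;(1))
  P = {5,6,9}:  v_{5} + v_{6} + v_{9} = 2·v_{8} ; sig = (3;(2))
  P = {3,4,5,6}:  v_{3} + v_{4} + v_{5} + v_{6} = 0 ; sig = (4;())
  P = {2,3,5,6}:  v_{2} + v_{3} + v_{5} + v_{6} = v_{1} ; sig = (4;(1))
  P = {2,4,5,6}:  v_{2} + v_{4} + v_{5} + v_{6} = v_{8} ; sig = (4;(1))

Hence PRS(X_Σ) =
{ (2;()),  (2;(1)) ×2,  (2;(1,1)),  (2;(1,1,1)) ×2,  (2;(1,1,2)),  (2;(1,2)) ×2,  (3;(1)),  (3;(2)),  (4;()),  (4;(1)) ×2 }


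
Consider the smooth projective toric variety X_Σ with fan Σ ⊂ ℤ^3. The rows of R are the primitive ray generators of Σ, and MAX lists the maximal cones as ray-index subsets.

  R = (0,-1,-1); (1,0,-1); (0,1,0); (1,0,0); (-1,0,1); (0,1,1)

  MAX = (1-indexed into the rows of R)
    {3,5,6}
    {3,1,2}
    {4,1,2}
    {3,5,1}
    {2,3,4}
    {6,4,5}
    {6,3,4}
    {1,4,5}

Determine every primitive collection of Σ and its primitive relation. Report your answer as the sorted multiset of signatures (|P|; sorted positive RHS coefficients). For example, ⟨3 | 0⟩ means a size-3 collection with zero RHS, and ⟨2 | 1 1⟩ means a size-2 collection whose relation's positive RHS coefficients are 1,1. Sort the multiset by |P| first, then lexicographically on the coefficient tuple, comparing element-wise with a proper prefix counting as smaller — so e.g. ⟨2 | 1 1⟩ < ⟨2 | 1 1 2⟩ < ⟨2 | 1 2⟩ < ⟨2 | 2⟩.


Σ has 5 primitive collections:

  {1,6}:  v_{1} + v_{6} = 0 — sig = ⟨2 | 0⟩
  {2,5}:  v_{2} + v_{5} = 0 — sig = ⟨2 | 0⟩
  {2,6}:  v_{2} + v_{6} = v_{3} + v_{4} — sig = ⟨2 | 1 1⟩
  {1,3,4}:  v_{1} + v_{3} + v_{4} = v_{2} — sig = ⟨3 | 1⟩
  {3,4,5}:  v_{3} + v_{4} + v_{5} = v_{6} — sig = ⟨3 | 1⟩

Sorted signature multiset PRS(X):
[⟨2 | 0⟩, ⟨2 | 0⟩, ⟨2 | 1 1⟩, ⟨3 | 1⟩, ⟨3 | 1⟩]


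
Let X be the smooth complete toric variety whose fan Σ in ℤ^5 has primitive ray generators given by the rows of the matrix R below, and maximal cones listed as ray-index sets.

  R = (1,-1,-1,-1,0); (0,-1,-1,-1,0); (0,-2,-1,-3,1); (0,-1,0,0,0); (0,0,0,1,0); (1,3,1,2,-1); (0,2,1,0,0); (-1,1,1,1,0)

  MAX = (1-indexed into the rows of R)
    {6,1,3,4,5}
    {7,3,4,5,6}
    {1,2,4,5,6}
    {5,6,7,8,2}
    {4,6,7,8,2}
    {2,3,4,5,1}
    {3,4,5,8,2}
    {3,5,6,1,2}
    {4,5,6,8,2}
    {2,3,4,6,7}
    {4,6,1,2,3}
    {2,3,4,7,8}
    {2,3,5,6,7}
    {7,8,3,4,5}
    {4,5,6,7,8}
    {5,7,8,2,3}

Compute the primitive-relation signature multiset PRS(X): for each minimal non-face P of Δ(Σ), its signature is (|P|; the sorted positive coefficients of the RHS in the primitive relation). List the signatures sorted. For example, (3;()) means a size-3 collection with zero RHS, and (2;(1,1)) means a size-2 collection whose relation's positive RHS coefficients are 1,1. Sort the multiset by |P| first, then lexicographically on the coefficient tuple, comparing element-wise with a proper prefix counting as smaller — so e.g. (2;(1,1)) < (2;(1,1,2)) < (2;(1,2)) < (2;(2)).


The 5 primitive collections of Σ (r=8, n=5):

  P={1,8}:  v_{1} + v_{8} = 0 — sig = (2;())
  P={1,7}:  v_{1} + v_{7} = v_{3} + v_{6} — sig = (2;(1,1))
  P={3,6,8}:  v_{3} + v_{6} + v_{8} = v_{7} — sig = (3;(1))
  P={2,4,5,7}:  v_{2} + v_{4} + v_{5} + v_{7} = 0 — sig = (4;())
  P={2,3,4,5,6}:  v_{2} + v_{3} + v_{4} + v_{5} + v_{6} = v_{1} — sig = (5;(1))

Signatures (|P|; sorted positive RHS coefficients), sorted:
    |P|=2: 2 collections, coeffs (), (1,1)
    |P|=3: 1 collection, coeffs (1)
    |P|=4: 1 collection, coeffs ()
    |P|=5: 1 collection, coeffs (1)


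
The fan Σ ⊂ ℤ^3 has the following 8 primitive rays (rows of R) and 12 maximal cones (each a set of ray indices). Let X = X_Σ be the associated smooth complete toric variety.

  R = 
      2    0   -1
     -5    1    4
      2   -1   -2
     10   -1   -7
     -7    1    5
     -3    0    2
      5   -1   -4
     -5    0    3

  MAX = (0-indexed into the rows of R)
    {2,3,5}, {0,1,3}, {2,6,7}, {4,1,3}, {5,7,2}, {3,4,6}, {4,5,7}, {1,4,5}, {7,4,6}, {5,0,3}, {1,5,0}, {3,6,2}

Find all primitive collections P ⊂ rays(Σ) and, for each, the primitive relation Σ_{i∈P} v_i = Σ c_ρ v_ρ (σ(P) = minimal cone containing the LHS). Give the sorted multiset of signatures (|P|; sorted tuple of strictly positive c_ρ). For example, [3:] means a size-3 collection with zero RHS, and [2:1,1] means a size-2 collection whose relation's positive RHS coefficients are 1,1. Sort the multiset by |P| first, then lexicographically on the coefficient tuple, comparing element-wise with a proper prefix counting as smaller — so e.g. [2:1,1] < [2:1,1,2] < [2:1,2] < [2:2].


Primitive collections (12):

  P={1,6}:  v_{1} + v_{6} = 0  ⟹  sig = [2:]
  P={0,4}:  v_{0} + v_{4} = v_{1}  ⟹  sig = [2:1]
  P={0,7}:  v_{0} + v_{7} = v_{5}  ⟹  sig = [2:1]
  P={1,2}:  v_{1} + v_{2} = v_{5}  ⟹  sig = [2:1]
  P={2,4}:  v_{2} + v_{4} = v_{7}  ⟹  sig = [2:1]
  P={3,7}:  v_{3} + v_{7} = v_{6}  ⟹  sig = [2:1]
  P={5,6}:  v_{5} + v_{6} = v_{2}  ⟹  sig = [2:1]
  P={0,6}:  v_{0} + v_{6} = v_{3} + v_{5}  ⟹  sig = [2:1,1]
  P={1,7}:  v_{1} + v_{7} = v_{4} + v_{5}  ⟹  sig = [2:1,1]
  P={0,2}:  v_{0} + v_{2} = v_{3} + 2·v_{5}  ⟹  sig = [2:1,2]
  P={3,4,5}:  v_{3} + v_{4} + v_{5} = 0  ⟹  sig = [3:]
  P={1,3,5}:  v_{1} + v_{3} + v_{5} = v_{0}  ⟹  sig = [3:1]

Hence PRS(X_Σ) =
    |P|=2: 10 collections, coeffs (), (1), (1), (1), (1), (1), (1), (1,1), (1,1), (1,2)
    |P|=3: 2 collections, coeffs (), (1)


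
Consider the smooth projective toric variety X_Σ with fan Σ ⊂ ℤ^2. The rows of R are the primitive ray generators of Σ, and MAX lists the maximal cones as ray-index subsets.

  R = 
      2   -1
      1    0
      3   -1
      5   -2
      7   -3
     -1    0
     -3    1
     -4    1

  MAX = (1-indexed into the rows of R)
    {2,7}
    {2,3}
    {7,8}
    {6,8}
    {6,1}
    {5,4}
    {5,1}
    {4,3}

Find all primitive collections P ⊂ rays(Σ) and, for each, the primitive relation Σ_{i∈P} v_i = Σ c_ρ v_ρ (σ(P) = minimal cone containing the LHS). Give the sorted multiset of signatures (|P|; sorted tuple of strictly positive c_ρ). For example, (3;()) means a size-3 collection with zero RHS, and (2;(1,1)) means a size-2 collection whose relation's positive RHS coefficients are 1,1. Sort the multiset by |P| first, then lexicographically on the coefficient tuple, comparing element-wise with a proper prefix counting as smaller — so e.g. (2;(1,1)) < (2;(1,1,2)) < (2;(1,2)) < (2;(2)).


|primitive collections| = 20. Relations:

  P={2,6}:  v_{2} + v_{6} = 0  ⟹  sig = (2;())
  P={3,7}:  v_{3} + v_{7} = 0  ⟹  sig = (2;())
  P={1,2}:  v_{1} + v_{2} = v_{3}  ⟹  sig = (2;(1))
  P={1,3}:  v_{1} + v_{3} = v_{4}  ⟹  sig = (2;(1))
  P={1,4}:  v_{1} + v_{4} = v_{5}  ⟹  sig = (2;(1))
  P={1,7}:  v_{1} + v_{7} = v_{6}  ⟹  sig = (2;(1))
  P={2,8}:  v_{2} + v_{8} = v_{7}  ⟹  sig = (2;(1))
  P={3,6}:  v_{3} + v_{6} = v_{1}  ⟹  sig = (2;(1))
  P={3,8}:  v_{3} + v_{8} = v_{6}  ⟹  sig = (2;(1))
  P={4,7}:  v_{4} + v_{7} = v_{1}  ⟹  sig = (2;(1))
  P={6,7}:  v_{6} + v_{7} = v_{8}  ⟹  sig = (2;(1))
  P={2,5}:  v_{2} + v_{5} = v_{3} + v_{4}  ⟹  sig = (2;(1,1))
  P={4,8}:  v_{4} + v_{8} = v_{1} + v_{6}  ⟹  sig = (2;(1,1))
  P={5,8}:  v_{5} + v_{8} = 2·v_{1} + v_{6}  ⟹  sig = (2;(1,2))
  P={1,8}:  v_{1} + v_{8} = 2·v_{6}  ⟹  sig = (2;(2))
  P={2,4}:  v_{2} + v_{4} = 2·v_{3}  ⟹  sig = (2;(2))
  P={3,5}:  v_{3} + v_{5} = 2·v_{4}  ⟹  sig = (2;(2))
  P={4,6}:  v_{4} + v_{6} = 2·v_{1}  ⟹  sig = (2;(2))
  P={5,7}:  v_{5} + v_{7} = 2·v_{1}  ⟹  sig = (2;(2))
  P={5,6}:  v_{5} + v_{6} = 3·v_{1}  ⟹  sig = (2;(3))

Signatures (|P|; sorted positive RHS coefficients), sorted:
[(2;()), (2;()), (2;(1)), (2;(1)), (2;(1)), (2;(1)), (2;(1)), (2;(1)), (2;(1)), (2;(1)), (2;(1)), (2;(1,1)), (2;(1,1)), (2;(1,2)), (2;(2)), (2;(2)), (2;(2)), (2;(2)), (2;(2)), (2;(3))]


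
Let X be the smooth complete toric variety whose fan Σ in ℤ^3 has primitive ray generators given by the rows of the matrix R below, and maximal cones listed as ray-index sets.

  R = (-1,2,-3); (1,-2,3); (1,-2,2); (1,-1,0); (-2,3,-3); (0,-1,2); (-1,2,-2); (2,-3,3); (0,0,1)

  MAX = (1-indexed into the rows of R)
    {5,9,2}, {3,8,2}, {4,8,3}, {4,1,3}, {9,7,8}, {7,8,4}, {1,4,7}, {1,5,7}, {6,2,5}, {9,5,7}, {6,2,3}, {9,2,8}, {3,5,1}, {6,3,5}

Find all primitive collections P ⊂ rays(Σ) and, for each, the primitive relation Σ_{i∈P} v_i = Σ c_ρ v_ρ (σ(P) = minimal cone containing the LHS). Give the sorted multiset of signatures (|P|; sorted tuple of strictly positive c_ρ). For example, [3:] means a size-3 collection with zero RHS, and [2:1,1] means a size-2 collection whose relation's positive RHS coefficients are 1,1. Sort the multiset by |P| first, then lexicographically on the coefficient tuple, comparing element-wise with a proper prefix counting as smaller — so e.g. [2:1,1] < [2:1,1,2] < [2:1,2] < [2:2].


The 16 primitive collections of Σ (r=9, n=3):

  {1,2}:  v_{1} + v_{2} = 0 ; sig = [2:]
  {3,7}:  v_{3} + v_{7} = 0 ; sig = [2:]
  {5,8}:  v_{5} + v_{8} = 0 ; sig = [2:]
  {1,8}:  v_{1} + v_{8} = v_{4} ; sig = [2:1]
  {1,9}:  v_{1} + v_{9} = v_{7} ; sig = [2:1]
  {2,4}:  v_{2} + v_{4} = v_{8} ; sig = [2:1]
  {2,7}:  v_{2} + v_{7} = v_{9} ; sig = [2:1]
  {3,9}:  v_{3} + v_{9} = v_{2} ; sig = [2:1]
  {4,5}:  v_{4} + v_{5} = v_{1} ; sig = [2:1]
  {4,6}:  v_{4} + v_{6} = v_{3} ; sig = [2:1]
  {1,6}:  v_{1} + v_{6} = v_{3} + v_{5} ; sig = [2:1,1]
  {4,9}:  v_{4} + v_{9} = v_{7} + v_{8} ; sig = [2:1,1]
  {6,7}:  v_{6} + v_{7} = v_{2} + v_{5} ; sig = [2:1,1]
  {6,8}:  v_{6} + v_{8} = v_{2} + v_{3} ; sig = [2:1,1]
  {6,9}:  v_{6} + v_{9} = 2·v_{2} + v_{5} ; sig = [2:1,2]
  {2,3,5}:  v_{2} + v_{3} + v_{5} = v_{6} ; sig = [3:1]

Sorted signature multiset PRS(X):
    |P|=2: 15 collections, coeffs (), (), (), (1), (1), (1), (1), (1), (1), (1), (1,1), (1,1), (1,1), (1,1), (1,2)
    |P|=3: 1 collection, coeffs (1)
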